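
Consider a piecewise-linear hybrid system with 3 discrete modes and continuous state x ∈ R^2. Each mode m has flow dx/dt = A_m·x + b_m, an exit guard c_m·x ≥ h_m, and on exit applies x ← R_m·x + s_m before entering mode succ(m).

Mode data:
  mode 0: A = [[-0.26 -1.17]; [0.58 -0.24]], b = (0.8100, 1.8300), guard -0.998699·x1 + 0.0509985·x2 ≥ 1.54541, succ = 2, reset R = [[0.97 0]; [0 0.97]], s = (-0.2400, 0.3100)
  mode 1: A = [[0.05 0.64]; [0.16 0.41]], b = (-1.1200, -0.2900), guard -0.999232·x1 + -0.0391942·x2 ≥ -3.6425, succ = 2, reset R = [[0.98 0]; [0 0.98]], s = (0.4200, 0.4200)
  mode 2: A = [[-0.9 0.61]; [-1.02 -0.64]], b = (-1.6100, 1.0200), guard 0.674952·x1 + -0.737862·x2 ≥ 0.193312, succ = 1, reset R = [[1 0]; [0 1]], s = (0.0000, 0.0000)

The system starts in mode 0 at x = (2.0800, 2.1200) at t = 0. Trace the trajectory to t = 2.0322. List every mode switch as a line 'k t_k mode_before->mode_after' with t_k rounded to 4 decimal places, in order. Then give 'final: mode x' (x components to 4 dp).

Mode 0: guard c·x = 1.5454 hit at Δt = 1.1595 (t = 1.1595), x⁻ = (-1.3599, 3.6720) → reset → x⁺ = (-1.5591, 3.8718), jump to mode 2
Mode 2: flow for 0.8727 to horizon, guard not reached → x = (-0.3233, 3.4316)

1 1.1595 0->2
final: 2 -0.3233 3.4316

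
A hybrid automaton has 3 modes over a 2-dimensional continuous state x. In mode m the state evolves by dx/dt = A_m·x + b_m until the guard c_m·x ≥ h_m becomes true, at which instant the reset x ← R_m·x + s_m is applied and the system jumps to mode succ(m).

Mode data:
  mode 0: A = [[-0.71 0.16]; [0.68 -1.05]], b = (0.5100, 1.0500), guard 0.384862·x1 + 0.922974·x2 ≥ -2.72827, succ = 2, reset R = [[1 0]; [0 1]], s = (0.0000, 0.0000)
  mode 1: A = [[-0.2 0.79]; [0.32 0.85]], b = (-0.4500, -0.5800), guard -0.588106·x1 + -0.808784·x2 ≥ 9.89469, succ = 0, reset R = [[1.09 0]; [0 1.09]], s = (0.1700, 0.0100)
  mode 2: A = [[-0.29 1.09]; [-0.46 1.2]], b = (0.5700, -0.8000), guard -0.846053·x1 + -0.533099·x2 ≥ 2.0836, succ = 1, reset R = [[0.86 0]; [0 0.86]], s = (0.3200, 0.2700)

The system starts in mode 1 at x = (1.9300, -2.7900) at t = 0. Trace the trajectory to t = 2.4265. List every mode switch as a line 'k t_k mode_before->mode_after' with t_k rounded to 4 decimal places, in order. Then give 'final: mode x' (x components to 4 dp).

1 1.2567 1->0
final: 0 -2.0940 -3.6008

Mode 1: guard c·x = 9.8947 hit at Δt = 1.2567 (t = 1.2567), x⁻ = (-3.8221, -9.4548) → reset → x⁺ = (-3.9961, -10.2957), jump to mode 0
Mode 0: flow for 1.1698 to horizon, guard not reached → x = (-2.0940, -3.6008)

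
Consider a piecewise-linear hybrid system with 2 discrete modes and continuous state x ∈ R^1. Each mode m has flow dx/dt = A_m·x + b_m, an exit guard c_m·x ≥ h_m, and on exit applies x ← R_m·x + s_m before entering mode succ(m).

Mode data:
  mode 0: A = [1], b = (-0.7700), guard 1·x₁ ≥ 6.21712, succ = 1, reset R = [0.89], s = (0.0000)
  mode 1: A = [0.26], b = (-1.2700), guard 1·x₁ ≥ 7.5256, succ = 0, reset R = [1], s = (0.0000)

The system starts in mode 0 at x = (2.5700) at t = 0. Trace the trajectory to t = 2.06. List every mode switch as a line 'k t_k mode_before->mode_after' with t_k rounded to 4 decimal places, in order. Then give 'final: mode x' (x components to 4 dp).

Mode 0: guard c·x = 6.2171 hit at Δt = 1.1073 (t = 1.1073), x⁻ = (6.2171) → reset → x⁺ = (5.5332), jump to mode 1
Mode 1: flow for 0.9527 to horizon, guard not reached → x = (5.7156)

1 1.1073 0->1
final: 1 5.7156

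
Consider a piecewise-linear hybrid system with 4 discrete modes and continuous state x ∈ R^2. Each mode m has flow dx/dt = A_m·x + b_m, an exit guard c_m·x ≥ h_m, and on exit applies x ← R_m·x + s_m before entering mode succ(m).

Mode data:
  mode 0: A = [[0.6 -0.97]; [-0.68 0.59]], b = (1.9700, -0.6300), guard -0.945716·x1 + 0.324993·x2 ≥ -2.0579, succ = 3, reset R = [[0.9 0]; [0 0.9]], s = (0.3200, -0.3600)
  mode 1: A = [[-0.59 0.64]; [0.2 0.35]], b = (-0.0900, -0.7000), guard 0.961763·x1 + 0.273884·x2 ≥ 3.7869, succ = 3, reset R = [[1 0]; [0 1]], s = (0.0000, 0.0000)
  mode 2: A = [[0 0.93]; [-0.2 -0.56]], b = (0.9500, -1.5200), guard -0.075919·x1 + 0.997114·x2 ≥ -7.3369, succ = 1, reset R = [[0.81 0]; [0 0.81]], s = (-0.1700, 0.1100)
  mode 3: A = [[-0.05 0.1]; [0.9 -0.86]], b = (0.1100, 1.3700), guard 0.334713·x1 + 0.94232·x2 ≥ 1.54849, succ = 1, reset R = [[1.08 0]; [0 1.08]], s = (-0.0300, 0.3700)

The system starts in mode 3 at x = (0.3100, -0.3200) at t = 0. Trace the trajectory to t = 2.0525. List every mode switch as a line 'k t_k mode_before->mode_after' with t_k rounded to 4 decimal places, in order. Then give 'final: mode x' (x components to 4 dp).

Mode 3: guard c·x = 1.5485 hit at Δt = 1.5713 (t = 1.5713), x⁻ = (0.5639, 1.4430) → reset → x⁺ = (0.5790, 1.9284), jump to mode 1
Mode 1: flow for 0.4812 to horizon, guard not reached → x = (0.9235, 1.9942)

1 1.5713 3->1
final: 1 0.9235 1.9942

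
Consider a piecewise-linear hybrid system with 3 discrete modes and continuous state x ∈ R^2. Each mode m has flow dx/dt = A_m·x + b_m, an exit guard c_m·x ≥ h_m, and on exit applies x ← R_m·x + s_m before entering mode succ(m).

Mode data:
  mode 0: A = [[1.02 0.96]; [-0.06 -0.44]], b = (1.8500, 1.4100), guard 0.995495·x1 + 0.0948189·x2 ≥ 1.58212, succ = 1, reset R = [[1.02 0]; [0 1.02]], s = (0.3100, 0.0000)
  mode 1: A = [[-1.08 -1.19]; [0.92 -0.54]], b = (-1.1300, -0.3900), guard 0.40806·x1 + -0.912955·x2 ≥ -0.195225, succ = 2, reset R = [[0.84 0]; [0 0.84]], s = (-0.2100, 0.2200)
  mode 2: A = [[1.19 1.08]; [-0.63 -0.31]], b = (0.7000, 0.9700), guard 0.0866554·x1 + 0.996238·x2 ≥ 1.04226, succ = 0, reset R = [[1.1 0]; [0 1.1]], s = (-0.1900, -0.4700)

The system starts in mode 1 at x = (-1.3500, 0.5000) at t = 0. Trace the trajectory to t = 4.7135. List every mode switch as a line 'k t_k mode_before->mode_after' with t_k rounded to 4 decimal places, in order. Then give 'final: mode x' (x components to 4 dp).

1 0.5093 1->2
2 1.2367 2->0
3 2.5512 0->1
4 4.1882 1->2
final: 2 -1.3696 0.8447

Mode 1: guard c·x = -0.1952 hit at Δt = 0.5093 (t = 0.5093), x⁻ = (-1.2307, -0.3362) → reset → x⁺ = (-1.2438, -0.0624), jump to mode 2
Mode 2: guard c·x = 1.0423 hit at Δt = 0.7274 (t = 1.2367), x⁻ = (-1.5444, 1.1805) → reset → x⁺ = (-1.8888, 0.8286), jump to mode 0
Mode 0: guard c·x = 1.5821 hit at Δt = 1.3145 (t = 2.5512), x⁻ = (1.4078, 1.9053) → reset → x⁺ = (1.7460, 1.9434), jump to mode 1
Mode 1: guard c·x = -0.1952 hit at Δt = 1.6370 (t = 4.1882), x⁻ = (-1.1340, -0.2930) → reset → x⁺ = (-1.1625, -0.0261), jump to mode 2
Mode 2: flow for 0.5253 to horizon, guard not reached → x = (-1.3696, 0.8447)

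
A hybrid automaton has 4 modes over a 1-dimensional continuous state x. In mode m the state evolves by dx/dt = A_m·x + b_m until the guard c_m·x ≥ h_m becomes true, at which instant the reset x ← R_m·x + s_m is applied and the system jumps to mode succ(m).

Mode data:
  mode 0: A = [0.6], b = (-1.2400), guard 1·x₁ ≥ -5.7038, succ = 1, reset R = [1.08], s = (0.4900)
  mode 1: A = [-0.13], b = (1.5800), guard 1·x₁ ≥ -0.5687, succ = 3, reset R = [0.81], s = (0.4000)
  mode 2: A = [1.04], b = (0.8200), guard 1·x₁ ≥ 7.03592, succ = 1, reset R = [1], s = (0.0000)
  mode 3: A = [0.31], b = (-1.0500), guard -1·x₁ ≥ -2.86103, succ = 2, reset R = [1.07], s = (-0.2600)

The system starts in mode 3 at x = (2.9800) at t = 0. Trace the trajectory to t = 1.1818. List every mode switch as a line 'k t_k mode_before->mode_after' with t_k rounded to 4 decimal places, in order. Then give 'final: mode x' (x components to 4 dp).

1 0.8270 3->2
final: 2 4.4032

Mode 3: guard c·x = -2.8610 hit at Δt = 0.8270 (t = 0.8270), x⁻ = (2.8610) → reset → x⁺ = (2.8013), jump to mode 2
Mode 2: flow for 0.3548 to horizon, guard not reached → x = (4.4032)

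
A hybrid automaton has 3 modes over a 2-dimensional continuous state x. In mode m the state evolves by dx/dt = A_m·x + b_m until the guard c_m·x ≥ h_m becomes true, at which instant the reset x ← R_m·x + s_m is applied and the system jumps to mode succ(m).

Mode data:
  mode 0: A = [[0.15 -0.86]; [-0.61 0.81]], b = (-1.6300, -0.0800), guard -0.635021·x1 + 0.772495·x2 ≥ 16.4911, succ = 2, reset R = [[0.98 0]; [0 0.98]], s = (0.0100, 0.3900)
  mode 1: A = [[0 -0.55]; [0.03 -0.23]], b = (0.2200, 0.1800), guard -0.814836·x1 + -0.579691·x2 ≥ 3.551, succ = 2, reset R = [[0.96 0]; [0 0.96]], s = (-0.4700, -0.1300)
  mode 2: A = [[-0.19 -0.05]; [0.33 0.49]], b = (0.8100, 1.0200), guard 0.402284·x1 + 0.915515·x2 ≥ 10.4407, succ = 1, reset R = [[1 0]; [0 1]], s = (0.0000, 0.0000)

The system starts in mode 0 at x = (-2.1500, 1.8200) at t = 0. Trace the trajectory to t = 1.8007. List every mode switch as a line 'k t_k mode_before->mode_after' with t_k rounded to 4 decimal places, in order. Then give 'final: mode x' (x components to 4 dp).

Mode 0: guard c·x = 16.4911 hit at Δt = 1.2913 (t = 1.2913), x⁻ = (-11.4285, 11.9532) → reset → x⁺ = (-11.1899, 12.1041), jump to mode 2
Mode 2: flow for 0.5094 to horizon, guard not reached → x = (-10.0814, 14.0934)

1 1.2913 0->2
final: 2 -10.0814 14.0934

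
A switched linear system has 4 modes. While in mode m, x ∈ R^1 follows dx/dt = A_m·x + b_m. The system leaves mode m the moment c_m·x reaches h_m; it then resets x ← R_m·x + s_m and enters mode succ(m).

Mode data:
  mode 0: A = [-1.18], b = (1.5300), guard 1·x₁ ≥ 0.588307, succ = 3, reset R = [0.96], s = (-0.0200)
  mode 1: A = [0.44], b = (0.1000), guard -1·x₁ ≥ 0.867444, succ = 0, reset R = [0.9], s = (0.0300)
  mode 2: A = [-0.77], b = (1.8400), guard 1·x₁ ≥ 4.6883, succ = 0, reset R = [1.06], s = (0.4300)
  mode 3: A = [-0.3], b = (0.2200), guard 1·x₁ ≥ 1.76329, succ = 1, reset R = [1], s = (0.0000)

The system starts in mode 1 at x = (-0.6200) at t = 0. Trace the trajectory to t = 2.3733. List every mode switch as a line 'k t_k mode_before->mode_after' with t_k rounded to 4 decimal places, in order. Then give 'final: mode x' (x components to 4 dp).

Mode 1: guard c·x = 0.8674 hit at Δt = 1.1105 (t = 1.1105), x⁻ = (-0.8674) → reset → x⁺ = (-0.7507), jump to mode 0
Mode 0: guard c·x = 0.5883 hit at Δt = 0.8995 (t = 2.0100), x⁻ = (0.5883) → reset → x⁺ = (0.5448), jump to mode 3
Mode 3: flow for 0.3633 to horizon, guard not reached → x = (0.5642)

1 1.1105 1->0
2 2.0100 0->3
final: 3 0.5642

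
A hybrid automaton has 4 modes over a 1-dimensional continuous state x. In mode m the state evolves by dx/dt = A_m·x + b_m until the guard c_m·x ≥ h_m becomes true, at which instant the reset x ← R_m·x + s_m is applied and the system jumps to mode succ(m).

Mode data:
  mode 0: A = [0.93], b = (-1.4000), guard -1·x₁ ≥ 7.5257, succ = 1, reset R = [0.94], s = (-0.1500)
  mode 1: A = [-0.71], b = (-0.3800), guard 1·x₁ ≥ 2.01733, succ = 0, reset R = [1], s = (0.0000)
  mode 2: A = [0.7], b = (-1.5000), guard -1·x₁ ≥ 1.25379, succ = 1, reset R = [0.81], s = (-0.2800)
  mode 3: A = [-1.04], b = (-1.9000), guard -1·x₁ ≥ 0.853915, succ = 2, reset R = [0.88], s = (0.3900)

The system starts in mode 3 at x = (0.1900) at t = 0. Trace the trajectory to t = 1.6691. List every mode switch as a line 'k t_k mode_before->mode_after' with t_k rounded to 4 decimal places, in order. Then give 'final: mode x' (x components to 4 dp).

Mode 3: guard c·x = 0.8539 hit at Δt = 0.7009 (t = 0.7009), x⁻ = (-0.8539) → reset → x⁺ = (-0.3614), jump to mode 2
Mode 2: guard c·x = 1.2538 hit at Δt = 0.4354 (t = 1.1363), x⁻ = (-1.2538) → reset → x⁺ = (-1.2956), jump to mode 1
Mode 1: flow for 0.5328 to horizon, guard not reached → x = (-1.0561)

1 0.7009 3->2
2 1.1363 2->1
final: 1 -1.0561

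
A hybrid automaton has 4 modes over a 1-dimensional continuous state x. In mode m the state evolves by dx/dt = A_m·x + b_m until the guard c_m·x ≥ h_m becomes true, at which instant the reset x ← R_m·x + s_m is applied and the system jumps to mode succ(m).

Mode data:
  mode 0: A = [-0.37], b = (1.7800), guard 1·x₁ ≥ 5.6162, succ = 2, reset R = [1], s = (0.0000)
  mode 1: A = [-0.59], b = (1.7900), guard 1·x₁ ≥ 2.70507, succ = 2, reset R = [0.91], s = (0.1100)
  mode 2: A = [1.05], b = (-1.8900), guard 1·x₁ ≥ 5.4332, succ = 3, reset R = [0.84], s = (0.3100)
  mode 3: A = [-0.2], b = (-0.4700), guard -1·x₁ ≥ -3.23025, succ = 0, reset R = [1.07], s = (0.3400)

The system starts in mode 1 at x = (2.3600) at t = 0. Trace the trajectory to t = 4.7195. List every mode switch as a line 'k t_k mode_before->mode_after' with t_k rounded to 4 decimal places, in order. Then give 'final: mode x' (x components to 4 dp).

Mode 1: guard c·x = 2.7051 hit at Δt = 1.2162 (t = 1.2162), x⁻ = (2.7051) → reset → x⁺ = (2.5716), jump to mode 2
Mode 2: guard c·x = 5.4332 hit at Δt = 1.4756 (t = 2.6918), x⁻ = (5.4332) → reset → x⁺ = (4.8739), jump to mode 3
Mode 3: guard c·x = -3.2302 hit at Δt = 1.2908 (t = 3.9826), x⁻ = (3.2302) → reset → x⁺ = (3.7964), jump to mode 0
Mode 0: flow for 0.7369 to horizon, guard not reached → x = (4.0385)

1 1.2162 1->2
2 2.6918 2->3
3 3.9826 3->0
final: 0 4.0385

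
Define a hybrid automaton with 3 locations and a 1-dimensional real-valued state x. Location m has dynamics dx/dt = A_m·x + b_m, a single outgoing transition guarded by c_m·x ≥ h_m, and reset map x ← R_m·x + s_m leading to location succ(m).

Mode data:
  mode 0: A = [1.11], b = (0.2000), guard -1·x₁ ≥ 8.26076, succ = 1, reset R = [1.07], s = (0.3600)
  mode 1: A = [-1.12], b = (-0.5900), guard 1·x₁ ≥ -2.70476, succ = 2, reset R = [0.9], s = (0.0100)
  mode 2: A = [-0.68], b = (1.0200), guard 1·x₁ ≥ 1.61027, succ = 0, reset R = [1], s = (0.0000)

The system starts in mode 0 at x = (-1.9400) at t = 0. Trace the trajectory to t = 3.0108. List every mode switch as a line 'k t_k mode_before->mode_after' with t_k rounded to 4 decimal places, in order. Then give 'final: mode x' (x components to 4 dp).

Mode 0: guard c·x = 8.2608 hit at Δt = 1.3732 (t = 1.3732), x⁻ = (-8.2608) → reset → x⁺ = (-8.4790), jump to mode 1
Mode 1: guard c·x = -2.7048 hit at Δt = 1.1563 (t = 2.5295), x⁻ = (-2.7048) → reset → x⁺ = (-2.4243), jump to mode 2
Mode 2: flow for 0.4813 to horizon, guard not reached → x = (-1.3289)

1 1.3732 0->1
2 2.5295 1->2
final: 2 -1.3289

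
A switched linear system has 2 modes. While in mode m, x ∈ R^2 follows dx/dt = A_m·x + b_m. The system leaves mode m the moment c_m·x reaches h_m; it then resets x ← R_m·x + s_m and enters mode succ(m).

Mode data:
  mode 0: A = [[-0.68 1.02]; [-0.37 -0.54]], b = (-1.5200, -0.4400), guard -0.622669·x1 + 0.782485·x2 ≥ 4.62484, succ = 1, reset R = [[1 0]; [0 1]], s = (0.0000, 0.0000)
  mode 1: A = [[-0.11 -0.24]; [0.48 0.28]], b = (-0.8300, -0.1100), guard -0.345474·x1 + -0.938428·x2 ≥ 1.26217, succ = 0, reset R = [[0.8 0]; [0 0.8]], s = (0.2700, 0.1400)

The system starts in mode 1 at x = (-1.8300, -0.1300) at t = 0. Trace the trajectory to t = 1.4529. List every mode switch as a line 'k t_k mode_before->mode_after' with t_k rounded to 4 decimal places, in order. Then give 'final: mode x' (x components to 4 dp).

1 0.4049 1->0
final: 0 -1.9355 -0.0269

Mode 1: guard c·x = 1.2622 hit at Δt = 0.4049 (t = 0.4049), x⁻ = (-2.0452, -0.5920) → reset → x⁺ = (-1.3662, -0.3336), jump to mode 0
Mode 0: flow for 1.0480 to horizon, guard not reached → x = (-1.9355, -0.0269)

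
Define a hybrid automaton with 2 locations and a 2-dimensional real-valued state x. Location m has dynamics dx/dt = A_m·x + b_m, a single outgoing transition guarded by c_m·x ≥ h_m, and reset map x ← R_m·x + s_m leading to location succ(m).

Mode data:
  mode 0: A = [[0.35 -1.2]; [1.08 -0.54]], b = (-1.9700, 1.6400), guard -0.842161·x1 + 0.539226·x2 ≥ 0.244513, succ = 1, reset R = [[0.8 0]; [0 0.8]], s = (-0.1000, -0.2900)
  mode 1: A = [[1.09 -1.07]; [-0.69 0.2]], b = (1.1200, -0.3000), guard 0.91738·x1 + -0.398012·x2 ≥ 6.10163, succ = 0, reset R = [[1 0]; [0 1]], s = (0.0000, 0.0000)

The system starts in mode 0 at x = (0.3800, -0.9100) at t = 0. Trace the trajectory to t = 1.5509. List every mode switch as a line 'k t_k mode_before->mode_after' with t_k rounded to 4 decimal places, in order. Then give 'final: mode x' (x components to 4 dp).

1 0.4633 0->1
final: 1 2.3875 -1.2580

Mode 0: guard c·x = 0.2445 hit at Δt = 0.4633 (t = 0.4633), x⁻ = (-0.2903, 0.0000) → reset → x⁺ = (-0.3323, -0.2900), jump to mode 1
Mode 1: flow for 1.0876 to horizon, guard not reached → x = (2.3875, -1.2580)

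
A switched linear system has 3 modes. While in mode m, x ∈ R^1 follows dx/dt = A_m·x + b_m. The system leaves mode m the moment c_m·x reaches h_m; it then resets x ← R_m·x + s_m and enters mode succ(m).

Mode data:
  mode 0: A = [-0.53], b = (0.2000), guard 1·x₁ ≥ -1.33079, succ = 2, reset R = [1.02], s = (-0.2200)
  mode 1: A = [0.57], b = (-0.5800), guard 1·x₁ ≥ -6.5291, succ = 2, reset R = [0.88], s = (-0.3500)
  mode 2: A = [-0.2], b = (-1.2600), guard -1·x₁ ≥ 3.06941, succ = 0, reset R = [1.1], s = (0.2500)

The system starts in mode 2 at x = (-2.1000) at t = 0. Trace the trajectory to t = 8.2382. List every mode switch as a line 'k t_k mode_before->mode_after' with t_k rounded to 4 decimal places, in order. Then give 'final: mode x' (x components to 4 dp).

Mode 2: guard c·x = 3.0694 hit at Δt = 1.3121 (t = 1.3121), x⁻ = (-3.0694) → reset → x⁺ = (-3.1264), jump to mode 0
Mode 0: guard c·x = -1.3308 hit at Δt = 1.3555 (t = 2.6676), x⁻ = (-1.3308) → reset → x⁺ = (-1.5774), jump to mode 2
Mode 2: guard c·x = 3.0694 hit at Δt = 1.8985 (t = 4.5661), x⁻ = (-3.0694) → reset → x⁺ = (-3.1264), jump to mode 0
Mode 0: guard c·x = -1.3308 hit at Δt = 1.3555 (t = 5.9216), x⁻ = (-1.3308) → reset → x⁺ = (-1.5774), jump to mode 2
Mode 2: guard c·x = 3.0694 hit at Δt = 1.8985 (t = 7.8200), x⁻ = (-3.0694) → reset → x⁺ = (-3.1264), jump to mode 0
Mode 0: flow for 0.4182 to horizon, guard not reached → x = (-2.4298)

1 1.3121 2->0
2 2.6676 0->2
3 4.5661 2->0
4 5.9216 0->2
5 7.8200 2->0
final: 0 -2.4298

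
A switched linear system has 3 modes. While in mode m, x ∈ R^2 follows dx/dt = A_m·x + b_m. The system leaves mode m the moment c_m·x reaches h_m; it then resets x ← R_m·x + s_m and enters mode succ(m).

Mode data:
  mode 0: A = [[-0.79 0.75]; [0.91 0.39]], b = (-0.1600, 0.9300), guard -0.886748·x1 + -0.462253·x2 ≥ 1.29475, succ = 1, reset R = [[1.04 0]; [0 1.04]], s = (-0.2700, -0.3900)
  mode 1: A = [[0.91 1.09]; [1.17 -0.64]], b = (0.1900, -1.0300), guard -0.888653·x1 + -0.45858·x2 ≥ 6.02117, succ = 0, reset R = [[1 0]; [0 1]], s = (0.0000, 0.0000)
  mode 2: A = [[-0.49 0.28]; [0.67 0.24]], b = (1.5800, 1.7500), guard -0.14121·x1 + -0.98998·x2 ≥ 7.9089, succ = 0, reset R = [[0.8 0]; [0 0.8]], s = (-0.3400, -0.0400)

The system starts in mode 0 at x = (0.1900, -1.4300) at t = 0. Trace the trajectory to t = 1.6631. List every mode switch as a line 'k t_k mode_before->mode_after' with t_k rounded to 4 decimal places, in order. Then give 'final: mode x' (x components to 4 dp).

1 1.1277 0->1
final: 1 -3.2434 -2.8273

Mode 0: guard c·x = 1.2948 hit at Δt = 1.1277 (t = 1.1277), x⁻ = (-0.7677, -1.3284) → reset → x⁺ = (-1.0684, -1.7715), jump to mode 1
Mode 1: flow for 0.5354 to horizon, guard not reached → x = (-3.2434, -2.8273)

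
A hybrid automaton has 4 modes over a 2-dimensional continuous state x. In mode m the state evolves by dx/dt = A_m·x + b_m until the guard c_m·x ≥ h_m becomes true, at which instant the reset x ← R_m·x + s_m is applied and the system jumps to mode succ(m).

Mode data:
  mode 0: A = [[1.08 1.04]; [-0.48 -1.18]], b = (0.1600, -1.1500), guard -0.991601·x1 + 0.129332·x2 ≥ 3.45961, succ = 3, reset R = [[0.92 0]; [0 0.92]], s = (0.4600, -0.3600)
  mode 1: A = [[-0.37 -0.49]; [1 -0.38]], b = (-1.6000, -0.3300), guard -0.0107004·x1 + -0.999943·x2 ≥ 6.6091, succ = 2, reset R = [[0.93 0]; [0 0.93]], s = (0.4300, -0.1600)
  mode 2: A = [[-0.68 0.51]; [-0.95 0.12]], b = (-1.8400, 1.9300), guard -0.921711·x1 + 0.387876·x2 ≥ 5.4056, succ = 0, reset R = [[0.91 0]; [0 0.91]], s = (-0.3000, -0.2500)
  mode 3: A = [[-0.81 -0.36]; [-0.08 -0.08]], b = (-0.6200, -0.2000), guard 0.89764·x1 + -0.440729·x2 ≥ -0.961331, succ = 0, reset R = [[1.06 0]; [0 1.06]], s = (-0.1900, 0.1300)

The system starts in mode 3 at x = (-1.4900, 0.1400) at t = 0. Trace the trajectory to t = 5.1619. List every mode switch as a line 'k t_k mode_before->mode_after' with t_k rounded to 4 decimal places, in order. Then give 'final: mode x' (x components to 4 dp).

1 1.1769 3->0
2 2.1543 0->3
3 3.6659 3->0
4 4.4238 0->3
final: 3 -1.7785 -0.4154

Mode 3: guard c·x = -0.9613 hit at Δt = 1.1769 (t = 1.1769), x⁻ = (-1.0638, 0.0146) → reset → x⁺ = (-1.3176, 0.1455), jump to mode 0
Mode 0: guard c·x = 3.4596 hit at Δt = 0.9774 (t = 2.1543), x⁻ = (-3.4824, 0.0497) → reset → x⁺ = (-2.7438, -0.3143), jump to mode 3
Mode 3: guard c·x = -0.9613 hit at Δt = 1.5116 (t = 3.6659), x⁻ = (-1.2450, -0.3545) → reset → x⁺ = (-1.5097, -0.2458), jump to mode 0
Mode 0: guard c·x = 3.4596 hit at Δt = 0.7579 (t = 4.4238), x⁻ = (-3.4979, -0.0688) → reset → x⁺ = (-2.7581, -0.4233), jump to mode 3
Mode 3: flow for 0.7381 to horizon, guard not reached → x = (-1.7785, -0.4154)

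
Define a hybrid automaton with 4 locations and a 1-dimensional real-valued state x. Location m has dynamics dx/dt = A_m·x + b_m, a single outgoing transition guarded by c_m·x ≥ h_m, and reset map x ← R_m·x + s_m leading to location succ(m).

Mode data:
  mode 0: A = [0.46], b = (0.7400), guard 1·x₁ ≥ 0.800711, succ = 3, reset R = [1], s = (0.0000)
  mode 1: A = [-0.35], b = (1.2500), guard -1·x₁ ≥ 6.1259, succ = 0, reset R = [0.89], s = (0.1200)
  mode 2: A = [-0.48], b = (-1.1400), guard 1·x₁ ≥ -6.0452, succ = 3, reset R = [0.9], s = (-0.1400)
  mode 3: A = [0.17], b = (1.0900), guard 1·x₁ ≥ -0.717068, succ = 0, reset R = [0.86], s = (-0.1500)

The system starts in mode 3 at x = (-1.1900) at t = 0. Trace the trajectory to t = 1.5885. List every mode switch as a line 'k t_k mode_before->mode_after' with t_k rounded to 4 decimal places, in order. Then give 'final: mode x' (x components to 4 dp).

1 0.5100 3->0
final: 0 -0.2258

Mode 3: guard c·x = -0.7171 hit at Δt = 0.5100 (t = 0.5100), x⁻ = (-0.7171) → reset → x⁺ = (-0.7667), jump to mode 0
Mode 0: flow for 1.0785 to horizon, guard not reached → x = (-0.2258)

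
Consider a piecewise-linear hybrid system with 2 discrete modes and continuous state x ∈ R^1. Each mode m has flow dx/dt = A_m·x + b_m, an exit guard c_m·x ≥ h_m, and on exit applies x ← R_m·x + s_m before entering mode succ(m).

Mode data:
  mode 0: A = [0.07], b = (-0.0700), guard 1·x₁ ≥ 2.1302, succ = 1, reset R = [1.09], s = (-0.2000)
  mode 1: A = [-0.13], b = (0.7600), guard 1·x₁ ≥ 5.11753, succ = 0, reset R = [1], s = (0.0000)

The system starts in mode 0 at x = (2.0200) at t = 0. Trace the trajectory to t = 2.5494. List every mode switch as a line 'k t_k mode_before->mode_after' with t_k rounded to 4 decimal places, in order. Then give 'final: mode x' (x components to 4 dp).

Mode 0: guard c·x = 2.1302 hit at Δt = 1.4656 (t = 1.4656), x⁻ = (2.1302) → reset → x⁺ = (2.1219), jump to mode 1
Mode 1: flow for 1.0838 to horizon, guard not reached → x = (2.6114)

1 1.4656 0->1
final: 1 2.6114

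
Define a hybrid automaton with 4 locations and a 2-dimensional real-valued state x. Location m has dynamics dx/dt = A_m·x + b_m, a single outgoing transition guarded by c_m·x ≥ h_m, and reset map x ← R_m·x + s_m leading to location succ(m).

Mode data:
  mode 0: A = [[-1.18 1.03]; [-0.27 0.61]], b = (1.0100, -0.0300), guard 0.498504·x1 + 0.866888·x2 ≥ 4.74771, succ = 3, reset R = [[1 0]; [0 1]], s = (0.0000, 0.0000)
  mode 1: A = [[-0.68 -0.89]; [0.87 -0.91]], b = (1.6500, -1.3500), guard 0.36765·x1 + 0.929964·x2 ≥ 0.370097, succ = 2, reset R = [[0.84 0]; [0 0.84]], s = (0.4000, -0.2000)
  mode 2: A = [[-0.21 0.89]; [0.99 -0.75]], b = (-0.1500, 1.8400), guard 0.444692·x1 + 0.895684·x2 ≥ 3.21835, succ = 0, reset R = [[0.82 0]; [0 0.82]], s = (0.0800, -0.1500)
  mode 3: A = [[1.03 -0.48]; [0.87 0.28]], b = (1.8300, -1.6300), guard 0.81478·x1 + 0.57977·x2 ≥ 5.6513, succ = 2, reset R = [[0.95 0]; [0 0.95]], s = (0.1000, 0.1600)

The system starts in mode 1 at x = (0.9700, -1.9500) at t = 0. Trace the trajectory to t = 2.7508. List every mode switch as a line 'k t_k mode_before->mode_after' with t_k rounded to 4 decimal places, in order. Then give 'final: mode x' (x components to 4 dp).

1 0.9775 1->2
2 1.8391 2->0
final: 0 2.4737 2.2196

Mode 1: guard c·x = 0.3701 hit at Δt = 0.9775 (t = 0.9775), x⁻ = (2.4225, -0.5597) → reset → x⁺ = (2.4349, -0.6702), jump to mode 2
Mode 2: guard c·x = 3.2184 hit at Δt = 0.8616 (t = 1.8391), x⁻ = (2.6142, 2.2953) → reset → x⁺ = (2.2237, 1.7321), jump to mode 0
Mode 0: flow for 0.9117 to horizon, guard not reached → x = (2.4737, 2.2196)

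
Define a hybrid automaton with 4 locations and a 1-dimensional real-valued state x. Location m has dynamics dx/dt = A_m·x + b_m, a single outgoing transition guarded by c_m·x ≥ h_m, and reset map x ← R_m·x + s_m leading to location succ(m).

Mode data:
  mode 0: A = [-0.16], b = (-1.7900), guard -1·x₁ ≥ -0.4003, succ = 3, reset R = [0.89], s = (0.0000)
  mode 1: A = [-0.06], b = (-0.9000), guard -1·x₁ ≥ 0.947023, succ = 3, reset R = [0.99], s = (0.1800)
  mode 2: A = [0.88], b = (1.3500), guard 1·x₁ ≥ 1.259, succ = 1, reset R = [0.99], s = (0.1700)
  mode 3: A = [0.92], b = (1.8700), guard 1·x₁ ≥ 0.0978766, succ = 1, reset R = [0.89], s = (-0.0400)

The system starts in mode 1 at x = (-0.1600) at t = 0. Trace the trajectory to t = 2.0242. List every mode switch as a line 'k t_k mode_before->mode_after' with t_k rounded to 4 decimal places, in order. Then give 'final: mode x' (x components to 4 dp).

Mode 1: guard c·x = 0.9470 hit at Δt = 0.9082 (t = 0.9082), x⁻ = (-0.9470) → reset → x⁺ = (-0.7576), jump to mode 3
Mode 3: guard c·x = 0.0979 hit at Δt = 0.5580 (t = 1.4662), x⁻ = (0.0979) → reset → x⁺ = (0.0471), jump to mode 1
Mode 1: flow for 0.5580 to horizon, guard not reached → x = (-0.4483)

1 0.9082 1->3
2 1.4662 3->1
final: 1 -0.4483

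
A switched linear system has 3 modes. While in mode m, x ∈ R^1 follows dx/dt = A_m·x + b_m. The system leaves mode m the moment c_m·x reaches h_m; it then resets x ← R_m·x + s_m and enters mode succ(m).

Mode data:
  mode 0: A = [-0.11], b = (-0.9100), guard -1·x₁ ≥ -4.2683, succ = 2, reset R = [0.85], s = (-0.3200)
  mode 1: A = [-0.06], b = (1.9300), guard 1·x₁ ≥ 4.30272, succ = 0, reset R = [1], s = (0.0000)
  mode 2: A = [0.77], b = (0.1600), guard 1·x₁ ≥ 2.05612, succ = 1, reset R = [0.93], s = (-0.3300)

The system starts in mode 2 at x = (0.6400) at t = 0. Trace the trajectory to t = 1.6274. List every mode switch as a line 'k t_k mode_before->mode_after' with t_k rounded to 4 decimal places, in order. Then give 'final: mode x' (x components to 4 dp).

Mode 2: guard c·x = 2.0561 hit at Δt = 1.2756 (t = 1.2756), x⁻ = (2.0561) → reset → x⁺ = (1.5822), jump to mode 1
Mode 1: flow for 0.3518 to horizon, guard not reached → x = (2.2210)

1 1.2756 2->1
final: 1 2.2210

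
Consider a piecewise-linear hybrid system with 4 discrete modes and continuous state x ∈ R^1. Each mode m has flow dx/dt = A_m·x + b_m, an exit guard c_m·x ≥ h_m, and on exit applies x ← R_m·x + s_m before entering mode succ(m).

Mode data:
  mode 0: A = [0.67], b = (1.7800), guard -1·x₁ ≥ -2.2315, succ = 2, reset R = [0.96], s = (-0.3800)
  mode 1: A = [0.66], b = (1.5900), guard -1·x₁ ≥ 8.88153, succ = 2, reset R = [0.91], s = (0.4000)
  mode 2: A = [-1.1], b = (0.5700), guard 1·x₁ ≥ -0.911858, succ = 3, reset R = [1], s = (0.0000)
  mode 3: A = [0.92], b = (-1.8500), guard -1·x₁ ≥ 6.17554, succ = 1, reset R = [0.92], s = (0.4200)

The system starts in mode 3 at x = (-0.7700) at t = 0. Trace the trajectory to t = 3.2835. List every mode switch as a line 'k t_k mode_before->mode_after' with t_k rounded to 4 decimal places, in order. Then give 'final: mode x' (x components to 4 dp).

1 1.1736 3->1
2 2.4151 1->2
final: 2 -2.6367

Mode 3: guard c·x = 6.1755 hit at Δt = 1.1736 (t = 1.1736), x⁻ = (-6.1755) → reset → x⁺ = (-5.2615), jump to mode 1
Mode 1: guard c·x = 8.8815 hit at Δt = 1.2415 (t = 2.4151), x⁻ = (-8.8815) → reset → x⁺ = (-7.6822), jump to mode 2
Mode 2: flow for 0.8684 to horizon, guard not reached → x = (-2.6367)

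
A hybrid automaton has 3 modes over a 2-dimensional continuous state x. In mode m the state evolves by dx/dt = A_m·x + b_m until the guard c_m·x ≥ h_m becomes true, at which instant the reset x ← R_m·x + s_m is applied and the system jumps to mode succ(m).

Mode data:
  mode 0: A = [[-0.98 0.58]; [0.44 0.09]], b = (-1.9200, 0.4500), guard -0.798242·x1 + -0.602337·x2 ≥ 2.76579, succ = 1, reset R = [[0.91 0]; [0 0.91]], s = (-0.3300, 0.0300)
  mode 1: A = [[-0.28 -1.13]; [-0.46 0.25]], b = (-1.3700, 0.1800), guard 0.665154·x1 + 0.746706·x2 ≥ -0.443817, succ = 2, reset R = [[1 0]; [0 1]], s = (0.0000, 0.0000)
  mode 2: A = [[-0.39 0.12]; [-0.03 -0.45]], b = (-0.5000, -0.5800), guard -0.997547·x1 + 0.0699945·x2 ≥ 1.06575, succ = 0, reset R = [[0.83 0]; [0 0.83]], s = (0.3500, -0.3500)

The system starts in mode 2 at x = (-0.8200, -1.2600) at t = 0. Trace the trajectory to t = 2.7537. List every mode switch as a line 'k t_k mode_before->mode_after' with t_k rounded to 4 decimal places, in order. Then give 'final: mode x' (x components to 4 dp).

1 1.2937 2->0
2 2.4304 0->1
final: 1 -1.9908 -1.3223

Mode 2: guard c·x = 1.0657 hit at Δt = 1.2937 (t = 1.2937), x⁻ = (-1.1556, -1.2428) → reset → x⁺ = (-0.6091, -1.3815), jump to mode 0
Mode 0: guard c·x = 2.7658 hit at Δt = 1.1367 (t = 2.4304), x⁻ = (-2.1309, -1.7678) → reset → x⁺ = (-2.2691, -1.5787), jump to mode 1
Mode 1: flow for 0.3233 to horizon, guard not reached → x = (-1.9908, -1.3223)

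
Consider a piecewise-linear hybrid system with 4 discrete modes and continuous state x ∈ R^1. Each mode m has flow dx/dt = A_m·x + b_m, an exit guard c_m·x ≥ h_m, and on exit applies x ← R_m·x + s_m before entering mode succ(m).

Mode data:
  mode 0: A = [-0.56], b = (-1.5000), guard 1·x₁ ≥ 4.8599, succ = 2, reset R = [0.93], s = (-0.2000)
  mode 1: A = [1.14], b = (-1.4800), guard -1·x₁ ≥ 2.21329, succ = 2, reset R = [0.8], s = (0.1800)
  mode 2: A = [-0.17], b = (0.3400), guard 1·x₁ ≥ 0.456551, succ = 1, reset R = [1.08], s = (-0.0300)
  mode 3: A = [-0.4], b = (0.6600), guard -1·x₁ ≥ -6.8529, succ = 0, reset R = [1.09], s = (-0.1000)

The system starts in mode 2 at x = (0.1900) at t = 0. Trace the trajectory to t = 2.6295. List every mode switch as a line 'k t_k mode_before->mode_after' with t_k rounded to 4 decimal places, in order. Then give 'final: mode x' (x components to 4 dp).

Mode 2: guard c·x = 0.4566 hit at Δt = 0.9371 (t = 0.9371), x⁻ = (0.4566) → reset → x⁺ = (0.4631), jump to mode 1
Mode 1: guard c·x = 2.2133 hit at Δt = 1.2598 (t = 2.1969), x⁻ = (-2.2133) → reset → x⁺ = (-1.5906), jump to mode 2
Mode 2: flow for 0.4326 to horizon, guard not reached → x = (-1.3360)

1 0.9371 2->1
2 2.1969 1->2
final: 2 -1.3360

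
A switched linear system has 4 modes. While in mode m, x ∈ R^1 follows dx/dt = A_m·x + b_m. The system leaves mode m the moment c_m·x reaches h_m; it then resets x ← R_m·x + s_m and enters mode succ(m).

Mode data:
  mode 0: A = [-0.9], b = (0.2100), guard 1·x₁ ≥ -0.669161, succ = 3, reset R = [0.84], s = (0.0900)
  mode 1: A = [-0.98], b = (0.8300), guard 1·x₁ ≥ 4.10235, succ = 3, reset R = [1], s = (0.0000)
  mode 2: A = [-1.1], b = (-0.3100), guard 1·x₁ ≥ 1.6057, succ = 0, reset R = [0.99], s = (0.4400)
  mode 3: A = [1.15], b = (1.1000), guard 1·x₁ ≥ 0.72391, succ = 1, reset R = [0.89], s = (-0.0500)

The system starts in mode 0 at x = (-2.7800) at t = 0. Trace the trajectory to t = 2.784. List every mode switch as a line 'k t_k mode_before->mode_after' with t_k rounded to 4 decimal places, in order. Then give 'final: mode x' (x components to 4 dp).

1 1.3396 0->3
2 2.4212 3->1
final: 1 0.6699

Mode 0: guard c·x = -0.6692 hit at Δt = 1.3396 (t = 1.3396), x⁻ = (-0.6692) → reset → x⁺ = (-0.4721), jump to mode 3
Mode 3: guard c·x = 0.7239 hit at Δt = 1.0816 (t = 2.4212), x⁻ = (0.7239) → reset → x⁺ = (0.5943), jump to mode 1
Mode 1: flow for 0.3628 to horizon, guard not reached → x = (0.6699)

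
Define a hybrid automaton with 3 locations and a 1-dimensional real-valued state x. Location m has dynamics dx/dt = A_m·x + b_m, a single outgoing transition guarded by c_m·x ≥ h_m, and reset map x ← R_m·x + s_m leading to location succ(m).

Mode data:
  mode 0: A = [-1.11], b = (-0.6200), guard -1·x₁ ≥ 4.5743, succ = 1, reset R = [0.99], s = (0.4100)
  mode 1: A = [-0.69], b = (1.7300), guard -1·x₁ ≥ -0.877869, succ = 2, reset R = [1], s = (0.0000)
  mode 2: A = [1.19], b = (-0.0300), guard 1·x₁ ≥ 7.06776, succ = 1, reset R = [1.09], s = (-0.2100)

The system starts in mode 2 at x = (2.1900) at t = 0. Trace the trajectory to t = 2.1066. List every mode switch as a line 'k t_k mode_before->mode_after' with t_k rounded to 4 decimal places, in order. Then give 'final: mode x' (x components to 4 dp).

Mode 2: guard c·x = 7.0678 hit at Δt = 0.9913 (t = 0.9913), x⁻ = (7.0678) → reset → x⁺ = (7.4939), jump to mode 1
Mode 1: flow for 1.1153 to horizon, guard not reached → x = (4.8171)

1 0.9913 2->1
final: 1 4.8171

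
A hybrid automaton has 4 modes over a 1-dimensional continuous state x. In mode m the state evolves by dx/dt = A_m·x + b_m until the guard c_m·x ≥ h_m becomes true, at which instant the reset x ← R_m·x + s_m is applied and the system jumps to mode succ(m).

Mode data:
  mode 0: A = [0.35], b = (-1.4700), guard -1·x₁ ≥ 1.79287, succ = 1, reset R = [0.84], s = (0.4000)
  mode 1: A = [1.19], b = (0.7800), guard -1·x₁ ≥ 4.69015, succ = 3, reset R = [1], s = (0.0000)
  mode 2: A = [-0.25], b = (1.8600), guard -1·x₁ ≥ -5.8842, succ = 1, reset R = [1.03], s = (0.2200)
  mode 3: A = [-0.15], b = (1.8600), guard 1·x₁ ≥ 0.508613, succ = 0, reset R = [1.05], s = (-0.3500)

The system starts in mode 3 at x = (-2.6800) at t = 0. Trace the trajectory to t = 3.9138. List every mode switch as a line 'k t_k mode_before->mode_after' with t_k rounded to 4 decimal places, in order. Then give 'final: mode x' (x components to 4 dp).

1 1.5837 3->0
2 2.7274 0->1
final: 1 -2.5042

Mode 3: guard c·x = 0.5086 hit at Δt = 1.5837 (t = 1.5837), x⁻ = (0.5086) → reset → x⁺ = (0.1840), jump to mode 0
Mode 0: guard c·x = 1.7929 hit at Δt = 1.1437 (t = 2.7274), x⁻ = (-1.7929) → reset → x⁺ = (-1.1060), jump to mode 1
Mode 1: flow for 1.1864 to horizon, guard not reached → x = (-2.5042)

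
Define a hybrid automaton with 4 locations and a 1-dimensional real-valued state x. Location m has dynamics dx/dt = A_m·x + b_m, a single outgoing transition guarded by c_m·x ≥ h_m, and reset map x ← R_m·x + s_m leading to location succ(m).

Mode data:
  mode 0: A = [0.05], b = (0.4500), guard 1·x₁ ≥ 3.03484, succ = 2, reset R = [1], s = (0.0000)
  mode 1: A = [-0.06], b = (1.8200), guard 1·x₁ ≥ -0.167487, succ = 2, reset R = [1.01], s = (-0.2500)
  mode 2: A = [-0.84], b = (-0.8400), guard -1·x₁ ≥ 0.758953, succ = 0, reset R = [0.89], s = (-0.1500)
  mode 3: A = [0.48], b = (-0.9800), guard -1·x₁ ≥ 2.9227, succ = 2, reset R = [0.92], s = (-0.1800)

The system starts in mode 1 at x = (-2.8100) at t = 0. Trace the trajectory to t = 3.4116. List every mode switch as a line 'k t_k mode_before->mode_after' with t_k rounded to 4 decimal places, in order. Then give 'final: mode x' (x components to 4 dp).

Mode 1: guard c·x = -0.1675 hit at Δt = 1.3848 (t = 1.3848), x⁻ = (-0.1675) → reset → x⁺ = (-0.4192), jump to mode 2
Mode 2: guard c·x = 0.7590 hit at Δt = 1.0470 (t = 2.4318), x⁻ = (-0.7590) → reset → x⁺ = (-0.8255), jump to mode 0
Mode 0: flow for 0.9798 to horizon, guard not reached → x = (-0.4150)

1 1.3848 1->2
2 2.4318 2->0
final: 0 -0.4150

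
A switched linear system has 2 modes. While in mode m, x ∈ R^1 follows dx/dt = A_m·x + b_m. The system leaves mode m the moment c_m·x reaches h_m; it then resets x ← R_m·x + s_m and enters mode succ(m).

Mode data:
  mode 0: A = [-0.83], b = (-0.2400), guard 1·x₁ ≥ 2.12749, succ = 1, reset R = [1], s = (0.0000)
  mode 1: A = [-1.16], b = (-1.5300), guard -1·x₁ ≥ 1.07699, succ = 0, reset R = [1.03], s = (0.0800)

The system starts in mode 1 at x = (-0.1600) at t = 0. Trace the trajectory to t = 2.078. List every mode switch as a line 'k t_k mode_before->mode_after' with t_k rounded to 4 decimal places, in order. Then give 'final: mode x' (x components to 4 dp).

Mode 1: guard c·x = 1.0770 hit at Δt = 1.3504 (t = 1.3504), x⁻ = (-1.0770) → reset → x⁺ = (-1.0293), jump to mode 0
Mode 0: flow for 0.7276 to horizon, guard not reached → x = (-0.6938)

1 1.3504 1->0
final: 0 -0.6938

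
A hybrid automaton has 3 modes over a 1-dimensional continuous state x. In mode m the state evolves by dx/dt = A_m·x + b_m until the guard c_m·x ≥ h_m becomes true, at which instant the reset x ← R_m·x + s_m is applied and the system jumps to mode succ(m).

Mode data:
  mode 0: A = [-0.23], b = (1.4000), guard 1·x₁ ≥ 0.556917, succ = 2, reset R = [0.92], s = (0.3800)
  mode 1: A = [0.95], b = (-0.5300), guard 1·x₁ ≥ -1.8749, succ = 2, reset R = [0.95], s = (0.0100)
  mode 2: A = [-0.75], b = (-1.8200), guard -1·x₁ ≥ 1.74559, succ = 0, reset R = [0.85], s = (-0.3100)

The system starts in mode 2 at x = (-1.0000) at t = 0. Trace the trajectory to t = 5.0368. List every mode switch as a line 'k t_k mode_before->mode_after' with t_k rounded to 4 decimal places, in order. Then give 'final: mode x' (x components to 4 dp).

Mode 2: guard c·x = 1.7456 hit at Δt = 0.9859 (t = 0.9859), x⁻ = (-1.7456) → reset → x⁺ = (-1.7938), jump to mode 0
Mode 0: guard c·x = 0.5569 hit at Δt = 1.5401 (t = 2.5260), x⁻ = (0.5569) → reset → x⁺ = (0.8924), jump to mode 2
Mode 2: guard c·x = 1.7456 hit at Δt = 2.1117 (t = 4.6377), x⁻ = (-1.7456) → reset → x⁺ = (-1.7938), jump to mode 0
Mode 0: flow for 0.3991 to horizon, guard not reached → x = (-1.1025)

1 0.9859 2->0
2 2.5260 0->2
3 4.6377 2->0
final: 0 -1.1025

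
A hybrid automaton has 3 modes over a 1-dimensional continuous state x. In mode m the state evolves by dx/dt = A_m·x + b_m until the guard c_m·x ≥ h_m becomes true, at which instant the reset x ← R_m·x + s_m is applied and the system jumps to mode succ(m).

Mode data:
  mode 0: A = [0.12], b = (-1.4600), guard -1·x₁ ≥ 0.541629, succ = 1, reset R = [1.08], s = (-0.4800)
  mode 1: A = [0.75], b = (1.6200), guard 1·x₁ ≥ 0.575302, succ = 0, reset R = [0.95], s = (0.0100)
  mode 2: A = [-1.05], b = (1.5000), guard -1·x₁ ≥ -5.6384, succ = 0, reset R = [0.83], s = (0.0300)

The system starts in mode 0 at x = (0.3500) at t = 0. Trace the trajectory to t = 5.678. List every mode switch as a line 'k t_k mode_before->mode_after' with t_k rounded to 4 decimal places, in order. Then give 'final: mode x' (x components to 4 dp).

Mode 0: guard c·x = 0.5416 hit at Δt = 0.6062 (t = 0.6062), x⁻ = (-0.5416) → reset → x⁺ = (-1.0650), jump to mode 1
Mode 1: guard c·x = 0.5753 hit at Δt = 1.2206 (t = 1.8268), x⁻ = (0.5753) → reset → x⁺ = (0.5565), jump to mode 0
Mode 0: guard c·x = 0.5416 hit at Δt = 0.7531 (t = 2.5799), x⁻ = (-0.5416) → reset → x⁺ = (-1.0650), jump to mode 1
Mode 1: guard c·x = 0.5753 hit at Δt = 1.2206 (t = 3.8005), x⁻ = (0.5753) → reset → x⁺ = (0.5565), jump to mode 0
Mode 0: guard c·x = 0.5416 hit at Δt = 0.7531 (t = 4.5537), x⁻ = (-0.5416) → reset → x⁺ = (-1.0650), jump to mode 1
Mode 1: flow for 1.1243 to horizon, guard not reached → x = (0.3847)

1 0.6062 0->1
2 1.8268 1->0
3 2.5799 0->1
4 3.8005 1->0
5 4.5537 0->1
final: 1 0.3847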